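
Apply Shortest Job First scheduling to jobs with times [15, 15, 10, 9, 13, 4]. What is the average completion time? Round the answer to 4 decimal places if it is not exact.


SJF order (ascending): [4, 9, 10, 13, 15, 15]
Completion times:
  Job 1: burst=4, C=4
  Job 2: burst=9, C=13
  Job 3: burst=10, C=23
  Job 4: burst=13, C=36
  Job 5: burst=15, C=51
  Job 6: burst=15, C=66
Average completion = 193/6 = 32.1667

32.1667


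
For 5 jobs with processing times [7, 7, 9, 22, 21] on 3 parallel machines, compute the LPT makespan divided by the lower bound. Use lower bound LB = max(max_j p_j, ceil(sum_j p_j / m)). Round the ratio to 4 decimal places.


LPT order: [22, 21, 9, 7, 7]
Machine loads after assignment: [22, 21, 23]
LPT makespan = 23
Lower bound = max(max_job, ceil(total/3)) = max(22, 22) = 22
Ratio = 23 / 22 = 1.0455

1.0455


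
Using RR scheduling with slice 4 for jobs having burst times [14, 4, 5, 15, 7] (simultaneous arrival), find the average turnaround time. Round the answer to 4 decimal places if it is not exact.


Time quantum = 4
Execution trace:
  J1 runs 4 units, time = 4
  J2 runs 4 units, time = 8
  J3 runs 4 units, time = 12
  J4 runs 4 units, time = 16
  J5 runs 4 units, time = 20
  J1 runs 4 units, time = 24
  J3 runs 1 units, time = 25
  J4 runs 4 units, time = 29
  J5 runs 3 units, time = 32
  J1 runs 4 units, time = 36
  J4 runs 4 units, time = 40
  J1 runs 2 units, time = 42
  J4 runs 3 units, time = 45
Finish times: [42, 8, 25, 45, 32]
Average turnaround = 152/5 = 30.4

30.4


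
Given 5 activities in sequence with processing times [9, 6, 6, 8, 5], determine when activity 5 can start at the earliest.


Activity 5 starts after activities 1 through 4 complete.
Predecessor durations: [9, 6, 6, 8]
ES = 9 + 6 + 6 + 8 = 29

29


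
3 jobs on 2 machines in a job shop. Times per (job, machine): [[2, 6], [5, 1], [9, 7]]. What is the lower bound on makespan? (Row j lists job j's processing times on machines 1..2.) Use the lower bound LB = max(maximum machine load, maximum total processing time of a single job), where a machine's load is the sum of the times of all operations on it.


Machine loads:
  Machine 1: 2 + 5 + 9 = 16
  Machine 2: 6 + 1 + 7 = 14
Max machine load = 16
Job totals:
  Job 1: 8
  Job 2: 6
  Job 3: 16
Max job total = 16
Lower bound = max(16, 16) = 16

16


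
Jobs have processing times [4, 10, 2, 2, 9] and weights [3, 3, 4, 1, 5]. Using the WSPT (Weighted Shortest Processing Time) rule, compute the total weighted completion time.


Compute p/w ratios and sort ascending (WSPT): [(2, 4), (4, 3), (9, 5), (2, 1), (10, 3)]
Compute weighted completion times:
  Job (p=2,w=4): C=2, w*C=4*2=8
  Job (p=4,w=3): C=6, w*C=3*6=18
  Job (p=9,w=5): C=15, w*C=5*15=75
  Job (p=2,w=1): C=17, w*C=1*17=17
  Job (p=10,w=3): C=27, w*C=3*27=81
Total weighted completion time = 199

199


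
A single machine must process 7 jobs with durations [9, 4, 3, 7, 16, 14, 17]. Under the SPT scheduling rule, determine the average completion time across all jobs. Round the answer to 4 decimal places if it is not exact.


Sort jobs by processing time (SPT order): [3, 4, 7, 9, 14, 16, 17]
Compute completion times sequentially:
  Job 1: processing = 3, completes at 3
  Job 2: processing = 4, completes at 7
  Job 3: processing = 7, completes at 14
  Job 4: processing = 9, completes at 23
  Job 5: processing = 14, completes at 37
  Job 6: processing = 16, completes at 53
  Job 7: processing = 17, completes at 70
Sum of completion times = 207
Average completion time = 207/7 = 29.5714

29.5714


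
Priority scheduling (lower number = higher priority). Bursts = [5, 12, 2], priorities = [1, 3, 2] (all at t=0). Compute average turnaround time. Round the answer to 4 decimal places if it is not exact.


Sort by priority (ascending = highest first):
Order: [(1, 5), (2, 2), (3, 12)]
Completion times:
  Priority 1, burst=5, C=5
  Priority 2, burst=2, C=7
  Priority 3, burst=12, C=19
Average turnaround = 31/3 = 10.3333

10.3333


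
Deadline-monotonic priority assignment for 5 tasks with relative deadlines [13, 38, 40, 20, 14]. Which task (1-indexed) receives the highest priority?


Sort tasks by relative deadline (ascending):
  Task 1: deadline = 13
  Task 5: deadline = 14
  Task 4: deadline = 20
  Task 2: deadline = 38
  Task 3: deadline = 40
Priority order (highest first): [1, 5, 4, 2, 3]
Highest priority task = 1

1


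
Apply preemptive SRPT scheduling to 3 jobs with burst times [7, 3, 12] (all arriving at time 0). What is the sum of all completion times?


Since all jobs arrive at t=0, SRPT equals SPT ordering.
SPT order: [3, 7, 12]
Completion times:
  Job 1: p=3, C=3
  Job 2: p=7, C=10
  Job 3: p=12, C=22
Total completion time = 3 + 10 + 22 = 35

35


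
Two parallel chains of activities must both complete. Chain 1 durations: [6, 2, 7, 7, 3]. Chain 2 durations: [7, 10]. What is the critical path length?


Path A total = 6 + 2 + 7 + 7 + 3 = 25
Path B total = 7 + 10 = 17
Critical path = longest path = max(25, 17) = 25

25


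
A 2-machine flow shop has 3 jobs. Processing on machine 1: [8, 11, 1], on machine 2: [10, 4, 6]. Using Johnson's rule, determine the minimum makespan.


Apply Johnson's rule:
  Group 1 (a <= b): [(3, 1, 6), (1, 8, 10)]
  Group 2 (a > b): [(2, 11, 4)]
Optimal job order: [3, 1, 2]
Schedule:
  Job 3: M1 done at 1, M2 done at 7
  Job 1: M1 done at 9, M2 done at 19
  Job 2: M1 done at 20, M2 done at 24
Makespan = 24

24


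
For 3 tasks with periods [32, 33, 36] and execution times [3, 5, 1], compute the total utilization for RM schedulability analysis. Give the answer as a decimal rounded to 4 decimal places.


Compute individual utilizations (exact fractions):
  Task 1: C/T = 3/32 (approx. 0.0938)
  Task 2: C/T = 5/33 (approx. 0.1515)
  Task 3: C/T = 1/36 (approx. 0.0278)
Total utilization U = 3/32 + 5/33 + 1/36 = 865/3168
Rounded to 4 decimal places: U = 0.2730
RM (Liu & Layland) bound for 3 tasks = 0.779763; compare with U = 865/3168 (approx. 0.273043)
U <= bound, so schedulable by RM sufficient condition.

0.2730


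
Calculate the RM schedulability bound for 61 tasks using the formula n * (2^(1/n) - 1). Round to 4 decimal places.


Compute 2^(1/61) = 1.0114278734
Subtract 1: 1.0114278734 - 1 = 0.0114278734
Multiply by n: 61 * 0.0114278734 = 0.6971002774
Round to 4 dp: 0.6971

0.6971


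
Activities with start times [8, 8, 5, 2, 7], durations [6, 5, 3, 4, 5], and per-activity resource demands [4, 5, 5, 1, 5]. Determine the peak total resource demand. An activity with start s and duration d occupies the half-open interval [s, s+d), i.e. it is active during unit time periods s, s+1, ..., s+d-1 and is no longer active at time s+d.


Each activity i is active on [start_i, start_i + duration_i).
Compute total resource usage per time slot:
  t=0: active resources = [], total = 0
  t=1: active resources = [], total = 0
  t=2: active resources = [1], total = 1
  t=3: active resources = [1], total = 1
  t=4: active resources = [1], total = 1
  t=5: active resources = [5, 1], total = 6
  t=6: active resources = [5], total = 5
  t=7: active resources = [5, 5], total = 10
  t=8: active resources = [4, 5, 5], total = 14
  t=9: active resources = [4, 5, 5], total = 14
  t=10: active resources = [4, 5, 5], total = 14
  t=11: active resources = [4, 5, 5], total = 14
  t=12: active resources = [4, 5], total = 9
  t=13: active resources = [4], total = 4
Peak resource demand = 14

14


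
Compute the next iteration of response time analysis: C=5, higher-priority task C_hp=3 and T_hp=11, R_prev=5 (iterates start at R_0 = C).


R_next = C + ceil(R_prev / T_hp) * C_hp
ceil(5 / 11) = ceil(0.4545) = 1
Interference = 1 * 3 = 3
R_next = 5 + 3 = 8

8


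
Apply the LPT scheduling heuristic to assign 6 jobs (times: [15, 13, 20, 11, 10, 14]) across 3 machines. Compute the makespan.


Sort jobs in decreasing order (LPT): [20, 15, 14, 13, 11, 10]
Assign each job to the least loaded machine:
  Machine 1: jobs [20, 10], load = 30
  Machine 2: jobs [15, 11], load = 26
  Machine 3: jobs [14, 13], load = 27
Makespan = max load = 30

30


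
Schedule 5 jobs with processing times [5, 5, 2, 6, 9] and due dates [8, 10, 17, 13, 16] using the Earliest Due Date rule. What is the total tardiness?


Sort by due date (EDD order): [(5, 8), (5, 10), (6, 13), (9, 16), (2, 17)]
Compute completion times and tardiness:
  Job 1: p=5, d=8, C=5, tardiness=max(0,5-8)=0
  Job 2: p=5, d=10, C=10, tardiness=max(0,10-10)=0
  Job 3: p=6, d=13, C=16, tardiness=max(0,16-13)=3
  Job 4: p=9, d=16, C=25, tardiness=max(0,25-16)=9
  Job 5: p=2, d=17, C=27, tardiness=max(0,27-17)=10
Total tardiness = 22

22


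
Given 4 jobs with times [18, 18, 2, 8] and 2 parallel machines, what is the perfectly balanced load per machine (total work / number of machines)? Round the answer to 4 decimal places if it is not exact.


Total processing time = 18 + 18 + 2 + 8 = 46
Number of machines = 2
Ideal balanced load = 46 / 2 = 23.0

23.0


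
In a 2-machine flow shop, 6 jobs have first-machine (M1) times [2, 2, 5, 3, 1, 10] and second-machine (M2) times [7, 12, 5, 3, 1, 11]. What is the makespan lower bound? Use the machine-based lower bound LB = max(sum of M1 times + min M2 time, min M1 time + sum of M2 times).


LB1 = sum(M1 times) + min(M2 times) = 23 + 1 = 24
LB2 = min(M1 times) + sum(M2 times) = 1 + 39 = 40
Lower bound = max(LB1, LB2) = max(24, 40) = 40

40


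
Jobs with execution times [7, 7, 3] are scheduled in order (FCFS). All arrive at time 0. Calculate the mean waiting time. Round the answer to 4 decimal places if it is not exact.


FCFS order (as given): [7, 7, 3]
Waiting times:
  Job 1: wait = 0
  Job 2: wait = 7
  Job 3: wait = 14
Sum of waiting times = 21
Average waiting time = 21/3 = 7.0

7.0


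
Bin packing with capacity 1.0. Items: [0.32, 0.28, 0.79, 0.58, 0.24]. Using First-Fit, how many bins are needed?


Place items sequentially using First-Fit:
  Item 0.32 -> new Bin 1
  Item 0.28 -> Bin 1 (now 0.6)
  Item 0.79 -> new Bin 2
  Item 0.58 -> new Bin 3
  Item 0.24 -> Bin 1 (now 0.84)
Total bins used = 3

3


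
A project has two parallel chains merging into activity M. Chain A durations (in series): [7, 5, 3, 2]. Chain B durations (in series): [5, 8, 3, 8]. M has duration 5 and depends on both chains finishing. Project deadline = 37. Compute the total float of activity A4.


Forward pass: ES(A4) = sum of predecessors on chain A = 15
EF = ES + duration = 15 + 2 = 17
Backward pass: LF(M) = deadline = 37; LS(M) = 37 - 5 = 32
LF(A4) = LS(M) - sum(successors on chain A) = 32 - 0 = 32
LS = LF - duration = 32 - 2 = 30
Total float = LS - ES = 30 - 15 = 15

15


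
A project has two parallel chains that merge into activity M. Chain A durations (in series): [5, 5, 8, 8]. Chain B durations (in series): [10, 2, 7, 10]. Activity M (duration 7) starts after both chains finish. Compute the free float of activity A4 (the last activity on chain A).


ES(A4) = sum of predecessors on chain A = 18
EF(A4) = ES + duration = 18 + 8 = 26
Successor of A4 is M. ES(M) = max(sum(A), sum(B)) = max(26, 29) = 29
Free float = ES(successor) - EF(current) = 29 - 26 = 3

3


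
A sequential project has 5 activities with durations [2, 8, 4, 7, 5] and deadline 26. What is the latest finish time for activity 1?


LF(activity 1) = deadline - sum of successor durations
Successors: activities 2 through 5 with durations [8, 4, 7, 5]
Sum of successor durations = 24
LF = 26 - 24 = 2

2


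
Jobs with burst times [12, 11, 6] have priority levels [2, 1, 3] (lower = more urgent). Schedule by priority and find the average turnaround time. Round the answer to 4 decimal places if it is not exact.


Sort by priority (ascending = highest first):
Order: [(1, 11), (2, 12), (3, 6)]
Completion times:
  Priority 1, burst=11, C=11
  Priority 2, burst=12, C=23
  Priority 3, burst=6, C=29
Average turnaround = 63/3 = 21.0

21.0


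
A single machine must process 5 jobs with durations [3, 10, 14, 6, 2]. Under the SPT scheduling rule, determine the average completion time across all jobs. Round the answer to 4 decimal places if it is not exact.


Sort jobs by processing time (SPT order): [2, 3, 6, 10, 14]
Compute completion times sequentially:
  Job 1: processing = 2, completes at 2
  Job 2: processing = 3, completes at 5
  Job 3: processing = 6, completes at 11
  Job 4: processing = 10, completes at 21
  Job 5: processing = 14, completes at 35
Sum of completion times = 74
Average completion time = 74/5 = 14.8

14.8


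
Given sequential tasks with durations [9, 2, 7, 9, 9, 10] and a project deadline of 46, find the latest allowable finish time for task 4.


LF(activity 4) = deadline - sum of successor durations
Successors: activities 5 through 6 with durations [9, 10]
Sum of successor durations = 19
LF = 46 - 19 = 27

27


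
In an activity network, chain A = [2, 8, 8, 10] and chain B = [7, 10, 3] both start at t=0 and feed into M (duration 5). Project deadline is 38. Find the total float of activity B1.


Forward pass: ES(B1) = sum of predecessors on chain B = 0
EF = ES + duration = 0 + 7 = 7
Backward pass: LF(M) = deadline = 38; LS(M) = 38 - 5 = 33
LF(B1) = LS(M) - sum(successors on chain B) = 33 - 13 = 20
LS = LF - duration = 20 - 7 = 13
Total float = LS - ES = 13 - 0 = 13

13


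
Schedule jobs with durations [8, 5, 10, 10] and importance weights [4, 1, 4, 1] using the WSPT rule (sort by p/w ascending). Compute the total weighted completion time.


Compute p/w ratios and sort ascending (WSPT): [(8, 4), (10, 4), (5, 1), (10, 1)]
Compute weighted completion times:
  Job (p=8,w=4): C=8, w*C=4*8=32
  Job (p=10,w=4): C=18, w*C=4*18=72
  Job (p=5,w=1): C=23, w*C=1*23=23
  Job (p=10,w=1): C=33, w*C=1*33=33
Total weighted completion time = 160

160


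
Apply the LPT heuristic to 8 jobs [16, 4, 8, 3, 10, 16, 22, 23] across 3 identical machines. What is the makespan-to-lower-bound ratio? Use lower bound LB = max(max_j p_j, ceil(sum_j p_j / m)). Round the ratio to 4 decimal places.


LPT order: [23, 22, 16, 16, 10, 8, 4, 3]
Machine loads after assignment: [35, 35, 32]
LPT makespan = 35
Lower bound = max(max_job, ceil(total/3)) = max(23, 34) = 34
Ratio = 35 / 34 = 1.0294

1.0294


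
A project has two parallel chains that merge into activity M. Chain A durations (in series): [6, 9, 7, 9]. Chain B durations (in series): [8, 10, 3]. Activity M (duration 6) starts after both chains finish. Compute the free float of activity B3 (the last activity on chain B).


ES(B3) = sum of predecessors on chain B = 18
EF(B3) = ES + duration = 18 + 3 = 21
Successor of B3 is M. ES(M) = max(sum(A), sum(B)) = max(31, 21) = 31
Free float = ES(successor) - EF(current) = 31 - 21 = 10

10


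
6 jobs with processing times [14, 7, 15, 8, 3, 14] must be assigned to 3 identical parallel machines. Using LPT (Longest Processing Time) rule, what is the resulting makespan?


Sort jobs in decreasing order (LPT): [15, 14, 14, 8, 7, 3]
Assign each job to the least loaded machine:
  Machine 1: jobs [15, 3], load = 18
  Machine 2: jobs [14, 8], load = 22
  Machine 3: jobs [14, 7], load = 21
Makespan = max load = 22

22


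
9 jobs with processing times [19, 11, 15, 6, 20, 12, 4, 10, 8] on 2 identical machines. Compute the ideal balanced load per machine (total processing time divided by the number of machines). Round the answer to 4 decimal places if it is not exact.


Total processing time = 19 + 11 + 15 + 6 + 20 + 12 + 4 + 10 + 8 = 105
Number of machines = 2
Ideal balanced load = 105 / 2 = 52.5

52.5


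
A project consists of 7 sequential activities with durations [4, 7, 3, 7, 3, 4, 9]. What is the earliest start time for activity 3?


Activity 3 starts after activities 1 through 2 complete.
Predecessor durations: [4, 7]
ES = 4 + 7 = 11

11


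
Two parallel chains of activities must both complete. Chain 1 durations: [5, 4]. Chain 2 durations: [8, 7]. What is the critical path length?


Path A total = 5 + 4 = 9
Path B total = 8 + 7 = 15
Critical path = longest path = max(9, 15) = 15

15


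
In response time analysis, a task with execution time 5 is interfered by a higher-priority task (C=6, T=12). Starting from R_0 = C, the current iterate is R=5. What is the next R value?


R_next = C + ceil(R_prev / T_hp) * C_hp
ceil(5 / 12) = ceil(0.4167) = 1
Interference = 1 * 6 = 6
R_next = 5 + 6 = 11

11


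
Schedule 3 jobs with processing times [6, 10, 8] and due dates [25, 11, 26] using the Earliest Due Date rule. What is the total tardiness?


Sort by due date (EDD order): [(10, 11), (6, 25), (8, 26)]
Compute completion times and tardiness:
  Job 1: p=10, d=11, C=10, tardiness=max(0,10-11)=0
  Job 2: p=6, d=25, C=16, tardiness=max(0,16-25)=0
  Job 3: p=8, d=26, C=24, tardiness=max(0,24-26)=0
Total tardiness = 0

0


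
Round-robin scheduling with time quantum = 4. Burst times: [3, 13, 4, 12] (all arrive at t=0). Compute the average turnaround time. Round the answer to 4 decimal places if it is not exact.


Time quantum = 4
Execution trace:
  J1 runs 3 units, time = 3
  J2 runs 4 units, time = 7
  J3 runs 4 units, time = 11
  J4 runs 4 units, time = 15
  J2 runs 4 units, time = 19
  J4 runs 4 units, time = 23
  J2 runs 4 units, time = 27
  J4 runs 4 units, time = 31
  J2 runs 1 units, time = 32
Finish times: [3, 32, 11, 31]
Average turnaround = 77/4 = 19.25

19.25


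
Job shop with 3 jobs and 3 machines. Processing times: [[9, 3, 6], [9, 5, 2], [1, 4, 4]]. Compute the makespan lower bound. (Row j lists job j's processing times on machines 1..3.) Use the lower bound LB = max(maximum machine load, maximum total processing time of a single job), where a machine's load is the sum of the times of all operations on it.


Machine loads:
  Machine 1: 9 + 9 + 1 = 19
  Machine 2: 3 + 5 + 4 = 12
  Machine 3: 6 + 2 + 4 = 12
Max machine load = 19
Job totals:
  Job 1: 18
  Job 2: 16
  Job 3: 9
Max job total = 18
Lower bound = max(19, 18) = 19

19


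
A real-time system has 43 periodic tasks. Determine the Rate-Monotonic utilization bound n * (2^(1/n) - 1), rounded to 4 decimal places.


Compute 2^(1/43) = 1.0162503252
Subtract 1: 1.0162503252 - 1 = 0.0162503252
Multiply by n: 43 * 0.0162503252 = 0.6987639836
Round to 4 dp: 0.6988

0.6988


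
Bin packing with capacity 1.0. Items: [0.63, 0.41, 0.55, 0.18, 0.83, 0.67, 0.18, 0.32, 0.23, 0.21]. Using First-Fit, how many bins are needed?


Place items sequentially using First-Fit:
  Item 0.63 -> new Bin 1
  Item 0.41 -> new Bin 2
  Item 0.55 -> Bin 2 (now 0.96)
  Item 0.18 -> Bin 1 (now 0.81)
  Item 0.83 -> new Bin 3
  Item 0.67 -> new Bin 4
  Item 0.18 -> Bin 1 (now 0.99)
  Item 0.32 -> Bin 4 (now 0.99)
  Item 0.23 -> new Bin 5
  Item 0.21 -> Bin 5 (now 0.44)
Total bins used = 5

5


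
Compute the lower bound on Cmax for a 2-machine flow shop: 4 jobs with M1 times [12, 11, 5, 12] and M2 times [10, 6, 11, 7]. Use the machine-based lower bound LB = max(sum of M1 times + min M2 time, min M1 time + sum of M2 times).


LB1 = sum(M1 times) + min(M2 times) = 40 + 6 = 46
LB2 = min(M1 times) + sum(M2 times) = 5 + 34 = 39
Lower bound = max(LB1, LB2) = max(46, 39) = 46

46


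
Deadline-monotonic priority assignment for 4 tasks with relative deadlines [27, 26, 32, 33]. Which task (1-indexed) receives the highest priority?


Sort tasks by relative deadline (ascending):
  Task 2: deadline = 26
  Task 1: deadline = 27
  Task 3: deadline = 32
  Task 4: deadline = 33
Priority order (highest first): [2, 1, 3, 4]
Highest priority task = 2

2


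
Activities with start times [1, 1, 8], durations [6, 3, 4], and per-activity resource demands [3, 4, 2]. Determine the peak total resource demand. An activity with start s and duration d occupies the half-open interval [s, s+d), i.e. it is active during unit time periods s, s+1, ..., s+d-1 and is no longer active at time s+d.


Each activity i is active on [start_i, start_i + duration_i).
Compute total resource usage per time slot:
  t=0: active resources = [], total = 0
  t=1: active resources = [3, 4], total = 7
  t=2: active resources = [3, 4], total = 7
  t=3: active resources = [3, 4], total = 7
  t=4: active resources = [3], total = 3
  t=5: active resources = [3], total = 3
  t=6: active resources = [3], total = 3
  t=7: active resources = [], total = 0
  t=8: active resources = [2], total = 2
  t=9: active resources = [2], total = 2
  t=10: active resources = [2], total = 2
  t=11: active resources = [2], total = 2
Peak resource demand = 7

7


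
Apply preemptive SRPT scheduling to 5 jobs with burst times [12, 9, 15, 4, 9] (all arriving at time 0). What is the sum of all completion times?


Since all jobs arrive at t=0, SRPT equals SPT ordering.
SPT order: [4, 9, 9, 12, 15]
Completion times:
  Job 1: p=4, C=4
  Job 2: p=9, C=13
  Job 3: p=9, C=22
  Job 4: p=12, C=34
  Job 5: p=15, C=49
Total completion time = 4 + 13 + 22 + 34 + 49 = 122

122


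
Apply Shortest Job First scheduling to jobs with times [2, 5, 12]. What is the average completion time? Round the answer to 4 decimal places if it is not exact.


SJF order (ascending): [2, 5, 12]
Completion times:
  Job 1: burst=2, C=2
  Job 2: burst=5, C=7
  Job 3: burst=12, C=19
Average completion = 28/3 = 9.3333

9.3333


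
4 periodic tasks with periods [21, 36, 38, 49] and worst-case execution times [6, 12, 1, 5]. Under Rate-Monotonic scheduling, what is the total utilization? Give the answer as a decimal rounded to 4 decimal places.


Compute individual utilizations (exact fractions):
  Task 1: C/T = 6/21 = 2/7 (approx. 0.2857)
  Task 2: C/T = 12/36 = 1/3 (approx. 0.3333)
  Task 3: C/T = 1/38 (approx. 0.0263)
  Task 4: C/T = 5/49 (approx. 0.102)
Total utilization U = 2/7 + 1/3 + 1/38 + 5/49 = 4175/5586
Rounded to 4 decimal places: U = 0.7474
RM (Liu & Layland) bound for 4 tasks = 0.756828; compare with U = 4175/5586 (approx. 0.747404)
U <= bound, so schedulable by RM sufficient condition.

0.7474


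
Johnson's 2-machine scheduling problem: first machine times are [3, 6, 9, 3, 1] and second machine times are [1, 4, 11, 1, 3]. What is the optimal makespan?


Apply Johnson's rule:
  Group 1 (a <= b): [(5, 1, 3), (3, 9, 11)]
  Group 2 (a > b): [(2, 6, 4), (1, 3, 1), (4, 3, 1)]
Optimal job order: [5, 3, 2, 1, 4]
Schedule:
  Job 5: M1 done at 1, M2 done at 4
  Job 3: M1 done at 10, M2 done at 21
  Job 2: M1 done at 16, M2 done at 25
  Job 1: M1 done at 19, M2 done at 26
  Job 4: M1 done at 22, M2 done at 27
Makespan = 27

27


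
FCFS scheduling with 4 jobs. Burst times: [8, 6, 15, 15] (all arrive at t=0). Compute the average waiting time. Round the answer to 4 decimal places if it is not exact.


FCFS order (as given): [8, 6, 15, 15]
Waiting times:
  Job 1: wait = 0
  Job 2: wait = 8
  Job 3: wait = 14
  Job 4: wait = 29
Sum of waiting times = 51
Average waiting time = 51/4 = 12.75

12.75


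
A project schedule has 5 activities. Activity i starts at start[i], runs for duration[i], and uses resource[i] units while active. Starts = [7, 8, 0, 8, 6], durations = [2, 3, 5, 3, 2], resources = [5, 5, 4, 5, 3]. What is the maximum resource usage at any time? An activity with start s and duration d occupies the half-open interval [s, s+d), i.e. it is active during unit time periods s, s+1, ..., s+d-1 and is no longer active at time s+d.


Each activity i is active on [start_i, start_i + duration_i).
Compute total resource usage per time slot:
  t=0: active resources = [4], total = 4
  t=1: active resources = [4], total = 4
  t=2: active resources = [4], total = 4
  t=3: active resources = [4], total = 4
  t=4: active resources = [4], total = 4
  t=5: active resources = [], total = 0
  t=6: active resources = [3], total = 3
  t=7: active resources = [5, 3], total = 8
  t=8: active resources = [5, 5, 5], total = 15
  t=9: active resources = [5, 5], total = 10
  t=10: active resources = [5, 5], total = 10
Peak resource demand = 15

15


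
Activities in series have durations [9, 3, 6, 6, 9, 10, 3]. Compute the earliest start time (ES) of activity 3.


Activity 3 starts after activities 1 through 2 complete.
Predecessor durations: [9, 3]
ES = 9 + 3 = 12

12


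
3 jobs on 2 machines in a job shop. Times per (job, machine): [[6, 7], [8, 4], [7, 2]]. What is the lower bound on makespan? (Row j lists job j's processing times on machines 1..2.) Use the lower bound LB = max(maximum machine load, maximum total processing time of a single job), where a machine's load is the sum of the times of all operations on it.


Machine loads:
  Machine 1: 6 + 8 + 7 = 21
  Machine 2: 7 + 4 + 2 = 13
Max machine load = 21
Job totals:
  Job 1: 13
  Job 2: 12
  Job 3: 9
Max job total = 13
Lower bound = max(21, 13) = 21

21


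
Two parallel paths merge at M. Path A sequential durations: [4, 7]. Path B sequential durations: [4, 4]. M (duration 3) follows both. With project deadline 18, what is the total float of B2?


Forward pass: ES(B2) = sum of predecessors on chain B = 4
EF = ES + duration = 4 + 4 = 8
Backward pass: LF(M) = deadline = 18; LS(M) = 18 - 3 = 15
LF(B2) = LS(M) - sum(successors on chain B) = 15 - 0 = 15
LS = LF - duration = 15 - 4 = 11
Total float = LS - ES = 11 - 4 = 7

7


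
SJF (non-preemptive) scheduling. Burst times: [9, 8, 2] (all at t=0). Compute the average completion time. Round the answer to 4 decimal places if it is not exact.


SJF order (ascending): [2, 8, 9]
Completion times:
  Job 1: burst=2, C=2
  Job 2: burst=8, C=10
  Job 3: burst=9, C=19
Average completion = 31/3 = 10.3333

10.3333


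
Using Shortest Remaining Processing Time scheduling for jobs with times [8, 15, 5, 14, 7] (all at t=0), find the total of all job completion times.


Since all jobs arrive at t=0, SRPT equals SPT ordering.
SPT order: [5, 7, 8, 14, 15]
Completion times:
  Job 1: p=5, C=5
  Job 2: p=7, C=12
  Job 3: p=8, C=20
  Job 4: p=14, C=34
  Job 5: p=15, C=49
Total completion time = 5 + 12 + 20 + 34 + 49 = 120

120


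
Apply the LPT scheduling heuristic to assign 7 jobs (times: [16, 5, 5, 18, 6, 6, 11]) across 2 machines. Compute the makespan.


Sort jobs in decreasing order (LPT): [18, 16, 11, 6, 6, 5, 5]
Assign each job to the least loaded machine:
  Machine 1: jobs [18, 6, 6, 5], load = 35
  Machine 2: jobs [16, 11, 5], load = 32
Makespan = max load = 35

35


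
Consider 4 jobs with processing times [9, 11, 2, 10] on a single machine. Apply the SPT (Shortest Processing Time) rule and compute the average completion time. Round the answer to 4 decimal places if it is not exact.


Sort jobs by processing time (SPT order): [2, 9, 10, 11]
Compute completion times sequentially:
  Job 1: processing = 2, completes at 2
  Job 2: processing = 9, completes at 11
  Job 3: processing = 10, completes at 21
  Job 4: processing = 11, completes at 32
Sum of completion times = 66
Average completion time = 66/4 = 16.5

16.5


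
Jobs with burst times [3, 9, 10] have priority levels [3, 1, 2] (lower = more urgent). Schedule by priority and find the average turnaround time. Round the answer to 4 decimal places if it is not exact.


Sort by priority (ascending = highest first):
Order: [(1, 9), (2, 10), (3, 3)]
Completion times:
  Priority 1, burst=9, C=9
  Priority 2, burst=10, C=19
  Priority 3, burst=3, C=22
Average turnaround = 50/3 = 16.6667

16.6667


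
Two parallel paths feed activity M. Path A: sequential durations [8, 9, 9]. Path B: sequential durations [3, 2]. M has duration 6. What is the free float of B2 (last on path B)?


ES(B2) = sum of predecessors on chain B = 3
EF(B2) = ES + duration = 3 + 2 = 5
Successor of B2 is M. ES(M) = max(sum(A), sum(B)) = max(26, 5) = 26
Free float = ES(successor) - EF(current) = 26 - 5 = 21

21


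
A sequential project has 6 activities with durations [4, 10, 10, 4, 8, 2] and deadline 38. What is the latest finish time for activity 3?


LF(activity 3) = deadline - sum of successor durations
Successors: activities 4 through 6 with durations [4, 8, 2]
Sum of successor durations = 14
LF = 38 - 14 = 24

24


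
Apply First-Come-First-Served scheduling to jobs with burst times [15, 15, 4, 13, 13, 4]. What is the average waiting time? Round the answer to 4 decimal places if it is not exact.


FCFS order (as given): [15, 15, 4, 13, 13, 4]
Waiting times:
  Job 1: wait = 0
  Job 2: wait = 15
  Job 3: wait = 30
  Job 4: wait = 34
  Job 5: wait = 47
  Job 6: wait = 60
Sum of waiting times = 186
Average waiting time = 186/6 = 31.0

31.0


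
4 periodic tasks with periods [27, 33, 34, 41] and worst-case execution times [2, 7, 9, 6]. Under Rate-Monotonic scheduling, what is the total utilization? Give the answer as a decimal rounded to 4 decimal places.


Compute individual utilizations (exact fractions):
  Task 1: C/T = 2/27 (approx. 0.0741)
  Task 2: C/T = 7/33 (approx. 0.2121)
  Task 3: C/T = 9/34 (approx. 0.2647)
  Task 4: C/T = 6/41 (approx. 0.1463)
Total utilization U = 2/27 + 7/33 + 9/34 + 6/41 = 288671/414018
Rounded to 4 decimal places: U = 0.6972
RM (Liu & Layland) bound for 4 tasks = 0.756828; compare with U = 288671/414018 (approx. 0.697243)
U <= bound, so schedulable by RM sufficient condition.

0.6972


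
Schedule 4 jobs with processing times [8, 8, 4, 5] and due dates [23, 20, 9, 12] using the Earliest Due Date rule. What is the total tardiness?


Sort by due date (EDD order): [(4, 9), (5, 12), (8, 20), (8, 23)]
Compute completion times and tardiness:
  Job 1: p=4, d=9, C=4, tardiness=max(0,4-9)=0
  Job 2: p=5, d=12, C=9, tardiness=max(0,9-12)=0
  Job 3: p=8, d=20, C=17, tardiness=max(0,17-20)=0
  Job 4: p=8, d=23, C=25, tardiness=max(0,25-23)=2
Total tardiness = 2

2


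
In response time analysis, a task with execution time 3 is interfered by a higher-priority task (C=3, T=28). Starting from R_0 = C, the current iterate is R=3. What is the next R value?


R_next = C + ceil(R_prev / T_hp) * C_hp
ceil(3 / 28) = ceil(0.1071) = 1
Interference = 1 * 3 = 3
R_next = 3 + 3 = 6

6


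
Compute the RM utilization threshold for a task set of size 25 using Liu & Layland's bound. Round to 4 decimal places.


Compute 2^(1/25) = 1.0281138267
Subtract 1: 1.0281138267 - 1 = 0.0281138267
Multiply by n: 25 * 0.0281138267 = 0.7028456675
Round to 4 dp: 0.7028

0.7028


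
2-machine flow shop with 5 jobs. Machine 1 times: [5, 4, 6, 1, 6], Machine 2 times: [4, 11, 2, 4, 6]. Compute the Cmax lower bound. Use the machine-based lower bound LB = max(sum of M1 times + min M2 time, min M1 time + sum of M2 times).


LB1 = sum(M1 times) + min(M2 times) = 22 + 2 = 24
LB2 = min(M1 times) + sum(M2 times) = 1 + 27 = 28
Lower bound = max(LB1, LB2) = max(24, 28) = 28

28


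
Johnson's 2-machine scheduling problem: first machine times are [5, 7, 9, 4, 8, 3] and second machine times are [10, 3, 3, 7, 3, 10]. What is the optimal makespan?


Apply Johnson's rule:
  Group 1 (a <= b): [(6, 3, 10), (4, 4, 7), (1, 5, 10)]
  Group 2 (a > b): [(2, 7, 3), (3, 9, 3), (5, 8, 3)]
Optimal job order: [6, 4, 1, 2, 3, 5]
Schedule:
  Job 6: M1 done at 3, M2 done at 13
  Job 4: M1 done at 7, M2 done at 20
  Job 1: M1 done at 12, M2 done at 30
  Job 2: M1 done at 19, M2 done at 33
  Job 3: M1 done at 28, M2 done at 36
  Job 5: M1 done at 36, M2 done at 39
Makespan = 39

39


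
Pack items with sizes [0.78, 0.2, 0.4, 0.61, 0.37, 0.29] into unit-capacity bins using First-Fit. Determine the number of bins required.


Place items sequentially using First-Fit:
  Item 0.78 -> new Bin 1
  Item 0.2 -> Bin 1 (now 0.98)
  Item 0.4 -> new Bin 2
  Item 0.61 -> new Bin 3
  Item 0.37 -> Bin 2 (now 0.77)
  Item 0.29 -> Bin 3 (now 0.9)
Total bins used = 3

3


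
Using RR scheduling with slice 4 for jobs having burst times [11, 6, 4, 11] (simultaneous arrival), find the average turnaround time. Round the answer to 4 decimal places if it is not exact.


Time quantum = 4
Execution trace:
  J1 runs 4 units, time = 4
  J2 runs 4 units, time = 8
  J3 runs 4 units, time = 12
  J4 runs 4 units, time = 16
  J1 runs 4 units, time = 20
  J2 runs 2 units, time = 22
  J4 runs 4 units, time = 26
  J1 runs 3 units, time = 29
  J4 runs 3 units, time = 32
Finish times: [29, 22, 12, 32]
Average turnaround = 95/4 = 23.75

23.75


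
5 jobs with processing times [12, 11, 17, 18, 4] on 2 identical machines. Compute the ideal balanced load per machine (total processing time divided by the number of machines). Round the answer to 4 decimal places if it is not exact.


Total processing time = 12 + 11 + 17 + 18 + 4 = 62
Number of machines = 2
Ideal balanced load = 62 / 2 = 31.0

31.0


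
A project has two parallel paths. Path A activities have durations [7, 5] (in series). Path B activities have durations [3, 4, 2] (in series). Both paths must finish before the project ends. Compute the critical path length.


Path A total = 7 + 5 = 12
Path B total = 3 + 4 + 2 = 9
Critical path = longest path = max(12, 9) = 12

12


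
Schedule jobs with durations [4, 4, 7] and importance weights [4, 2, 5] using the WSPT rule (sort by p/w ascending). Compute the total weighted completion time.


Compute p/w ratios and sort ascending (WSPT): [(4, 4), (7, 5), (4, 2)]
Compute weighted completion times:
  Job (p=4,w=4): C=4, w*C=4*4=16
  Job (p=7,w=5): C=11, w*C=5*11=55
  Job (p=4,w=2): C=15, w*C=2*15=30
Total weighted completion time = 101

101


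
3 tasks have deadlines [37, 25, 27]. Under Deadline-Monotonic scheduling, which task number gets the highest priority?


Sort tasks by relative deadline (ascending):
  Task 2: deadline = 25
  Task 3: deadline = 27
  Task 1: deadline = 37
Priority order (highest first): [2, 3, 1]
Highest priority task = 2

2


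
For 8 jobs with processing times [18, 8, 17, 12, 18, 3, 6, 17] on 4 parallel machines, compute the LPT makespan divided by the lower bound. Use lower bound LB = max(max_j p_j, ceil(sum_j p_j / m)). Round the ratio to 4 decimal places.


LPT order: [18, 18, 17, 17, 12, 8, 6, 3]
Machine loads after assignment: [24, 21, 29, 25]
LPT makespan = 29
Lower bound = max(max_job, ceil(total/4)) = max(18, 25) = 25
Ratio = 29 / 25 = 1.16

1.16


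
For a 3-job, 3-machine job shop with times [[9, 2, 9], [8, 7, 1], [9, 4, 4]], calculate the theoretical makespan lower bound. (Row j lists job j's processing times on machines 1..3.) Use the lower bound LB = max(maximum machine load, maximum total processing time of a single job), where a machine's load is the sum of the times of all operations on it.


Machine loads:
  Machine 1: 9 + 8 + 9 = 26
  Machine 2: 2 + 7 + 4 = 13
  Machine 3: 9 + 1 + 4 = 14
Max machine load = 26
Job totals:
  Job 1: 20
  Job 2: 16
  Job 3: 17
Max job total = 20
Lower bound = max(26, 20) = 26

26


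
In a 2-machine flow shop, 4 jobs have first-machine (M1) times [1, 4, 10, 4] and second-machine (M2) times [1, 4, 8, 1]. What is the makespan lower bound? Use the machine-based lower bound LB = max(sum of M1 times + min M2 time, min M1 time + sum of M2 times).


LB1 = sum(M1 times) + min(M2 times) = 19 + 1 = 20
LB2 = min(M1 times) + sum(M2 times) = 1 + 14 = 15
Lower bound = max(LB1, LB2) = max(20, 15) = 20

20


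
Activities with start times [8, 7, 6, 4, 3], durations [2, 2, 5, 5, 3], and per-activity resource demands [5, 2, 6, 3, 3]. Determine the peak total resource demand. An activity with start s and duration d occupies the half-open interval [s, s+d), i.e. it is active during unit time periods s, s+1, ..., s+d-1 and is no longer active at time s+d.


Each activity i is active on [start_i, start_i + duration_i).
Compute total resource usage per time slot:
  t=0: active resources = [], total = 0
  t=1: active resources = [], total = 0
  t=2: active resources = [], total = 0
  t=3: active resources = [3], total = 3
  t=4: active resources = [3, 3], total = 6
  t=5: active resources = [3, 3], total = 6
  t=6: active resources = [6, 3], total = 9
  t=7: active resources = [2, 6, 3], total = 11
  t=8: active resources = [5, 2, 6, 3], total = 16
  t=9: active resources = [5, 6], total = 11
  t=10: active resources = [6], total = 6
Peak resource demand = 16

16


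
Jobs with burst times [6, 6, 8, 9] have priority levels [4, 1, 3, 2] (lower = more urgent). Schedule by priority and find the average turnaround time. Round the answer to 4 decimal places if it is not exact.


Sort by priority (ascending = highest first):
Order: [(1, 6), (2, 9), (3, 8), (4, 6)]
Completion times:
  Priority 1, burst=6, C=6
  Priority 2, burst=9, C=15
  Priority 3, burst=8, C=23
  Priority 4, burst=6, C=29
Average turnaround = 73/4 = 18.25

18.25


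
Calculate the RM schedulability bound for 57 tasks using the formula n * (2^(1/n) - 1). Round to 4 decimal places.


Compute 2^(1/57) = 1.0122347161
Subtract 1: 1.0122347161 - 1 = 0.0122347161
Multiply by n: 57 * 0.0122347161 = 0.6973788177
Round to 4 dp: 0.6974

0.6974


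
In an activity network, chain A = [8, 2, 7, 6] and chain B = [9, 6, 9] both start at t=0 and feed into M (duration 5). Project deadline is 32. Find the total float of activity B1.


Forward pass: ES(B1) = sum of predecessors on chain B = 0
EF = ES + duration = 0 + 9 = 9
Backward pass: LF(M) = deadline = 32; LS(M) = 32 - 5 = 27
LF(B1) = LS(M) - sum(successors on chain B) = 27 - 15 = 12
LS = LF - duration = 12 - 9 = 3
Total float = LS - ES = 3 - 0 = 3

3


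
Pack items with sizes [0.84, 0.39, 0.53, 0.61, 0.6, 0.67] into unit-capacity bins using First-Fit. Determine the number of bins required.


Place items sequentially using First-Fit:
  Item 0.84 -> new Bin 1
  Item 0.39 -> new Bin 2
  Item 0.53 -> Bin 2 (now 0.92)
  Item 0.61 -> new Bin 3
  Item 0.6 -> new Bin 4
  Item 0.67 -> new Bin 5
Total bins used = 5

5


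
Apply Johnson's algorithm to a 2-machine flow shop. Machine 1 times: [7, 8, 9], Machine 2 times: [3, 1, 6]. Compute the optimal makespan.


Apply Johnson's rule:
  Group 1 (a <= b): []
  Group 2 (a > b): [(3, 9, 6), (1, 7, 3), (2, 8, 1)]
Optimal job order: [3, 1, 2]
Schedule:
  Job 3: M1 done at 9, M2 done at 15
  Job 1: M1 done at 16, M2 done at 19
  Job 2: M1 done at 24, M2 done at 25
Makespan = 25

25


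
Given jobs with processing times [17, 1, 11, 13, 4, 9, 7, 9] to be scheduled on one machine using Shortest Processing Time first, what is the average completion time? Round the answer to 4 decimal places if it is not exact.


Sort jobs by processing time (SPT order): [1, 4, 7, 9, 9, 11, 13, 17]
Compute completion times sequentially:
  Job 1: processing = 1, completes at 1
  Job 2: processing = 4, completes at 5
  Job 3: processing = 7, completes at 12
  Job 4: processing = 9, completes at 21
  Job 5: processing = 9, completes at 30
  Job 6: processing = 11, completes at 41
  Job 7: processing = 13, completes at 54
  Job 8: processing = 17, completes at 71
Sum of completion times = 235
Average completion time = 235/8 = 29.375

29.375


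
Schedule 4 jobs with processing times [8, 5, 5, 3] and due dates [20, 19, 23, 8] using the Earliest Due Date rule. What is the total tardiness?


Sort by due date (EDD order): [(3, 8), (5, 19), (8, 20), (5, 23)]
Compute completion times and tardiness:
  Job 1: p=3, d=8, C=3, tardiness=max(0,3-8)=0
  Job 2: p=5, d=19, C=8, tardiness=max(0,8-19)=0
  Job 3: p=8, d=20, C=16, tardiness=max(0,16-20)=0
  Job 4: p=5, d=23, C=21, tardiness=max(0,21-23)=0
Total tardiness = 0

0


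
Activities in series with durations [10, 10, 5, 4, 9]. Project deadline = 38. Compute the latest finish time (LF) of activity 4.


LF(activity 4) = deadline - sum of successor durations
Successors: activities 5 through 5 with durations [9]
Sum of successor durations = 9
LF = 38 - 9 = 29

29


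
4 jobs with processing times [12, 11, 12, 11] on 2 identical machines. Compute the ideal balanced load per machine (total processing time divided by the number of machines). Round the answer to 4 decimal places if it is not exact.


Total processing time = 12 + 11 + 12 + 11 = 46
Number of machines = 2
Ideal balanced load = 46 / 2 = 23.0

23.0


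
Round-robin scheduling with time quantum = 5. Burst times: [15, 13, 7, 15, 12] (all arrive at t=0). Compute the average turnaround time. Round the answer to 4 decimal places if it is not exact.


Time quantum = 5
Execution trace:
  J1 runs 5 units, time = 5
  J2 runs 5 units, time = 10
  J3 runs 5 units, time = 15
  J4 runs 5 units, time = 20
  J5 runs 5 units, time = 25
  J1 runs 5 units, time = 30
  J2 runs 5 units, time = 35
  J3 runs 2 units, time = 37
  J4 runs 5 units, time = 42
  J5 runs 5 units, time = 47
  J1 runs 5 units, time = 52
  J2 runs 3 units, time = 55
  J4 runs 5 units, time = 60
  J5 runs 2 units, time = 62
Finish times: [52, 55, 37, 60, 62]
Average turnaround = 266/5 = 53.2

53.2
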